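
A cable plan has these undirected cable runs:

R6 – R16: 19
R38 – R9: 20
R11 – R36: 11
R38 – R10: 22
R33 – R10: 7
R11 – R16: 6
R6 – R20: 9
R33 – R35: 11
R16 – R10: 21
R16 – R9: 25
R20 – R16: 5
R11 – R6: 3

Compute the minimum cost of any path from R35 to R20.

44

Settle nodes by increasing distance from R35:
R35: 0
R33: 11  (via R35)
R10: 18  (via R33)
R16: 39  (via R10)
R38: 40  (via R10)
R20: 44  (via R16)
Shortest route: R35–R33–R10–R16–R20 = 44.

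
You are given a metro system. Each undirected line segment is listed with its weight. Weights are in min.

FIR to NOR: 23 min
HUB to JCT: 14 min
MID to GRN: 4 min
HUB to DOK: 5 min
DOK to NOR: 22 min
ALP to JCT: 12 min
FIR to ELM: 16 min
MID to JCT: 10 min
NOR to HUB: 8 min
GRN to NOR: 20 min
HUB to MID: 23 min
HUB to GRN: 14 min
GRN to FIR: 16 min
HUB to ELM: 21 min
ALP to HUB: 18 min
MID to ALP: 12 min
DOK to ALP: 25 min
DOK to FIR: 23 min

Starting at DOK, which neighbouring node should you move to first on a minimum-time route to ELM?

HUB

Enumerating some paths:
DOK → FIR → ELM: 23+16 = 39
DOK → HUB → ELM: 5+21 = 26
The minimum is 26 min via DOK → HUB → ELM.
So from DOK the first move is to HUB.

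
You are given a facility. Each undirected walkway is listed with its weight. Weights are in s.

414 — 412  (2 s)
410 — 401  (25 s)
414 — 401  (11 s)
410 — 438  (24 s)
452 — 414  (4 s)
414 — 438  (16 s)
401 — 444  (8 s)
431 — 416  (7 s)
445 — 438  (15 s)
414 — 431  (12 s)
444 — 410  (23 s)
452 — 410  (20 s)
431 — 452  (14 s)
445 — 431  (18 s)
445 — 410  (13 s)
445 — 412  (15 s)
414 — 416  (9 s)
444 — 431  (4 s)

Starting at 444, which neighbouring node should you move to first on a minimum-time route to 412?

Candidate routes:
444 - 431 - 416 - 414 - 412: 4+7+9+2 = 22
444 - 401 - 414 - 412: 8+11+2 = 21
444 - 431 - 414 - 412: 4+12+2 = 18
444 - 431 - 452 - 414 - 412: 4+14+4+2 = 24
The minimum is 18 s via 444 - 431 - 414 - 412.
So from 444 the first move is to 431.

431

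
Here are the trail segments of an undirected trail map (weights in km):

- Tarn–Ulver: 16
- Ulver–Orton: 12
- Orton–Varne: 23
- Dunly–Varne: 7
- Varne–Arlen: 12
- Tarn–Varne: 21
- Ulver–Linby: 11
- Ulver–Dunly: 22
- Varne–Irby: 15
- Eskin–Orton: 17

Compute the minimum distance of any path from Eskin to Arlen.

52 km

Candidate routes:
Eskin → Orton → Varne → Arlen: 17+23+12 = 52
Eskin → Orton → Ulver → Dunly → Varne → Arlen: 17+12+22+7+12 = 70
Cheapest is Eskin → Orton → Varne → Arlen at 52 km.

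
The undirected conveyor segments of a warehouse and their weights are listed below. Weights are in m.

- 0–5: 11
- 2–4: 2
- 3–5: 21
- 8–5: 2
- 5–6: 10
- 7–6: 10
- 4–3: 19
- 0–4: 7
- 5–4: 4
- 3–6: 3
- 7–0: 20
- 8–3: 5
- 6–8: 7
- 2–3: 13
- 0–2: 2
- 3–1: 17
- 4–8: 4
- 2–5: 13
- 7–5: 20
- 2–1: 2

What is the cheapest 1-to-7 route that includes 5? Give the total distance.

Shortest 1→5: 1–2–4–5 = 8
Best 5 to 7: 5–8–6–7 costing 19
Total via 5: 8 + 19 = 27 m.

27 m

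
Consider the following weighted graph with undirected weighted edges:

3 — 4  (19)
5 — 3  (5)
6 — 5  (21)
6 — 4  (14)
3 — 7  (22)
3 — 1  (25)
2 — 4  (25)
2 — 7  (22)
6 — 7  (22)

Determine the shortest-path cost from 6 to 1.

51

Settle nodes by increasing distance from 6:
6: 0
4: 14  (via 6)
5: 21  (via 6)
7: 22  (via 6)
3: 26  (via 5)
2: 39  (via 4)
1: 51  (via 3)
Shortest route: 6 → 5 → 3 → 1 = 51.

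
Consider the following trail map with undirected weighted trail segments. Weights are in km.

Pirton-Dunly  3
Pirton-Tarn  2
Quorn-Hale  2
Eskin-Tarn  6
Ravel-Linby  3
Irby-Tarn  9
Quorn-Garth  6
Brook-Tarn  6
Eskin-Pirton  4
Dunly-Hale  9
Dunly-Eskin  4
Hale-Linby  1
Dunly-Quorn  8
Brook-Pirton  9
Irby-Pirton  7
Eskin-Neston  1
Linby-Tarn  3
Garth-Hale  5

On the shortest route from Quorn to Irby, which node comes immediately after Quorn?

Hale

Candidate routes:
Quorn–Hale–Linby–Tarn–Irby: 2+1+3+9 = 15
Quorn–Dunly–Pirton–Irby: 8+3+7 = 18
Quorn–Dunly–Pirton–Tarn–Irby: 8+3+2+9 = 22
Quorn–Hale–Dunly–Pirton–Irby: 2+9+3+7 = 21
Cheapest is Quorn–Hale–Linby–Tarn–Irby at 15 km.
So from Quorn the first move is to Hale.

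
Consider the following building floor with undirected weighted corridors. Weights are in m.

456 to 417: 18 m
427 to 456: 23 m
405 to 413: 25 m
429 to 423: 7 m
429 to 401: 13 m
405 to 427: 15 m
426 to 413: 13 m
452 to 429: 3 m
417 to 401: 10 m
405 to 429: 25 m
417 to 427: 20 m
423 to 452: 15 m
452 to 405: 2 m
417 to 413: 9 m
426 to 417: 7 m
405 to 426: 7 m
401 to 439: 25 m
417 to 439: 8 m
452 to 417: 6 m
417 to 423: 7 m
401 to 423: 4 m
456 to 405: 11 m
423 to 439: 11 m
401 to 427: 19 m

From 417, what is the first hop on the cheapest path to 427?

427

Candidate routes:
417–452–405–427: 6+2+15 = 23
417–401–427: 10+19 = 29
417–427: 20 = 20
Cheapest is 417–427 at 20 m.
So from 417 the first move is to 427.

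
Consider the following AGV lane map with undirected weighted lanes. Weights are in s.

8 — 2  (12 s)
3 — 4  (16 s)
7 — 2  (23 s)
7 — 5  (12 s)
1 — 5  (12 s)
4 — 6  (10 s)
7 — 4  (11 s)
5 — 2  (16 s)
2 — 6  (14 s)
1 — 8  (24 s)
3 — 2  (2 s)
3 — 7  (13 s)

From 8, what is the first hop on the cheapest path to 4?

2

Candidate routes:
8–2–6–4: 12+14+10 = 36
8–2–3–4: 12+2+16 = 30
Cheapest is 8–2–3–4 at 30 s.
So from 8 the first move is to 2.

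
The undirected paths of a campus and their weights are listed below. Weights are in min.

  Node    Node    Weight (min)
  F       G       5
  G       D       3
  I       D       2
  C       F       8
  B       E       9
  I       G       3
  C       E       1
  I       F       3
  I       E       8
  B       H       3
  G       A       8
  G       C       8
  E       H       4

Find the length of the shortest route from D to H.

14 min

Enumerating some paths:
D–I–E–H: 2+8+4 = 14
D–G–C–E–H: 3+8+1+4 = 16
The minimum is 14 min via D–I–E–H.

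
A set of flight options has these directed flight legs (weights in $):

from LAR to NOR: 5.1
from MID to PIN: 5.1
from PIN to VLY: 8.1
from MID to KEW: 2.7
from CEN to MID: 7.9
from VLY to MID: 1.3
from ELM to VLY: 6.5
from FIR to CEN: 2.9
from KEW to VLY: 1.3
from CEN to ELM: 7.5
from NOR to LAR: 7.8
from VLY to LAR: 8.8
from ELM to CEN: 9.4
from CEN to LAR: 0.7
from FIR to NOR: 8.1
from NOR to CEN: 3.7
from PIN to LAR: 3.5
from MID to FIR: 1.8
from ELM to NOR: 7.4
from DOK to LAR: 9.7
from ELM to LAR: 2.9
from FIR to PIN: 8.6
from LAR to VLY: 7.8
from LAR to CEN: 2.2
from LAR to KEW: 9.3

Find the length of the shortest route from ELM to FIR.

Running Dijkstra from ELM:
ELM: 0
LAR: 2.9  (via ELM)
CEN: 5.1  (via LAR)
VLY: 6.5  (via ELM)
NOR: 7.4  (via ELM)
MID: 7.8  (via VLY)
FIR: 9.6  (via MID)
Shortest route: ELM–VLY–MID–FIR = $9.6.

$9.6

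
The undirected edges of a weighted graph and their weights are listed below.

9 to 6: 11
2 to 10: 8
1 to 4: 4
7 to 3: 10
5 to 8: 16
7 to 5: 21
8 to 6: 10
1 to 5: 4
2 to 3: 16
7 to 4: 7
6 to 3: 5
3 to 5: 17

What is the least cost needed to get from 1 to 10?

45

Compare a few routes:
1 → 4 → 7 → 5 → 3 → 2 → 10: 4+7+21+17+16+8 = 73
1 → 5 → 3 → 2 → 10: 4+17+16+8 = 45
1 → 5 → 8 → 6 → 3 → 2 → 10: 4+16+10+5+16+8 = 59
1 → 5 → 7 → 3 → 2 → 10: 4+21+10+16+8 = 59
Cheapest is 1 → 5 → 3 → 2 → 10 at 45.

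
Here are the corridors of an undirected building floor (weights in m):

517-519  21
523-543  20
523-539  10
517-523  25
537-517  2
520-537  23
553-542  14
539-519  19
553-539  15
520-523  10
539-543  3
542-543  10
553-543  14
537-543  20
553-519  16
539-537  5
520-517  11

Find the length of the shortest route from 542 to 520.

31 m

Running Dijkstra from 542:
542: 0
543: 10  (via 542)
539: 13  (via 543)
553: 14  (via 542)
537: 18  (via 539)
517: 20  (via 537)
523: 23  (via 539)
519: 30  (via 553)
520: 31  (via 517)
Shortest route: 542–543–539–537–517–520 = 31 m.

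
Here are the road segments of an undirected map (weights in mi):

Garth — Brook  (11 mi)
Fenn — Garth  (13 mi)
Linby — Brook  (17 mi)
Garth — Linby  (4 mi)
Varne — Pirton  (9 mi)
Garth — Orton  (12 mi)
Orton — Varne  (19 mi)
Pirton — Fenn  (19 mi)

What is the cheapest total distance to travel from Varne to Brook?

42 mi

Candidate routes:
Varne → Pirton → Fenn → Garth → Brook: 9+19+13+11 = 52
Varne → Orton → Garth → Brook: 19+12+11 = 42
The minimum is 42 mi via Varne → Orton → Garth → Brook.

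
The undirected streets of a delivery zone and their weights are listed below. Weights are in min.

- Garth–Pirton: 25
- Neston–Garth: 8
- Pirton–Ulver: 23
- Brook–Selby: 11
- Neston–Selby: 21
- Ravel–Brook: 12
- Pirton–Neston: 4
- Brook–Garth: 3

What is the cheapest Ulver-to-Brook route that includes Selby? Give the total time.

59 min

Best Ulver to Selby: Ulver → Pirton → Neston → Selby costing 48
Best Selby to Brook: Selby → Brook costing 11
Total via Selby: 48 + 11 = 59 min.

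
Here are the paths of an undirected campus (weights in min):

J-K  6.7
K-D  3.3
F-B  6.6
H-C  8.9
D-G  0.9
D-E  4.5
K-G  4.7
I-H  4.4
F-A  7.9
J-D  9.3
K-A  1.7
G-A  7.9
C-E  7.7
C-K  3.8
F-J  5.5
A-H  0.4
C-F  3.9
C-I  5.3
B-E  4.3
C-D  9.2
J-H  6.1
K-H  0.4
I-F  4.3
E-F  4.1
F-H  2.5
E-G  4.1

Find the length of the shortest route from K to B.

Enumerating some paths:
K → H → F → B: 0.4+2.5+6.6 = 9.5
K → D → E → B: 3.3+4.5+4.3 = 12.1
K → H → F → E → B: 0.4+2.5+4.1+4.3 = 11.3
K → A → H → F → B: 1.7+0.4+2.5+6.6 = 11.2
Cheapest is K → H → F → B at 9.5 min.

9.5 min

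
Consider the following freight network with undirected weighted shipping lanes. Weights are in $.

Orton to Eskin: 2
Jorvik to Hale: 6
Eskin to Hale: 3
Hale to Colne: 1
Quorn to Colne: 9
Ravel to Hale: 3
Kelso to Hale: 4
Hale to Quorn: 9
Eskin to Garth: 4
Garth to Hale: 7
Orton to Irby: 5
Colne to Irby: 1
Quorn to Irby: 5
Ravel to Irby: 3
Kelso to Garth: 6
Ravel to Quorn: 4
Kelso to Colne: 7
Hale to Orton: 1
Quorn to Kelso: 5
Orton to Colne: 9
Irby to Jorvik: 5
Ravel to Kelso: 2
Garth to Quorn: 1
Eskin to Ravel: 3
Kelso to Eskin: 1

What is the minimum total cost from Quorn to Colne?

Compare a few routes:
Quorn–Ravel–Irby–Colne: 4+3+1 = 8
Quorn–Ravel–Hale–Colne: 4+3+1 = 8
Quorn–Irby–Colne: 5+1 = 6
The minimum is $6 via Quorn–Irby–Colne.

$6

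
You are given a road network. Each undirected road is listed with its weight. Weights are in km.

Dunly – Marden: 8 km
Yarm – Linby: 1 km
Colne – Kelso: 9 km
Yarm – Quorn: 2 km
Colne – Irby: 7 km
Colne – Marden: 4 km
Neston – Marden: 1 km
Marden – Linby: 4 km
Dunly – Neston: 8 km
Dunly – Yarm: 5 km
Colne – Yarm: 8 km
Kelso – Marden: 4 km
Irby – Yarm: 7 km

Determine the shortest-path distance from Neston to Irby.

12 km

Enumerating some paths:
Neston–Marden–Linby–Yarm–Irby: 1+4+1+7 = 13
Neston–Dunly–Yarm–Irby: 8+5+7 = 20
Neston–Marden–Colne–Irby: 1+4+7 = 12
Neston–Marden–Colne–Yarm–Irby: 1+4+8+7 = 20
The minimum is 12 km via Neston–Marden–Colne–Irby.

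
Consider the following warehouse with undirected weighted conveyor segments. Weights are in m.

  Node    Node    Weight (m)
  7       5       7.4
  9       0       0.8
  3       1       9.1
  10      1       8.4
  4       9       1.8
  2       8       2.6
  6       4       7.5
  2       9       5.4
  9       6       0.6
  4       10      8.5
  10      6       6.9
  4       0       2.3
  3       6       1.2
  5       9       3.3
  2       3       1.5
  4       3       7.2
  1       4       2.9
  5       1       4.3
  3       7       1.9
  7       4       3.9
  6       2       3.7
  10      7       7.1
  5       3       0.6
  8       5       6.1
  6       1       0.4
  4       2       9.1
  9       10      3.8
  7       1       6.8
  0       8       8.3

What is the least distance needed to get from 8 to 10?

Shortest distances from 8:
8: 0
2: 2.6  (via 8)
3: 4.1  (via 2)
5: 4.7  (via 3)
6: 5.3  (via 3)
1: 5.7  (via 6)
9: 5.9  (via 6)
7: 6  (via 3)
0: 6.7  (via 9)
4: 7.7  (via 9)
10: 9.7  (via 9)
Shortest route: 8 → 2 → 3 → 6 → 9 → 10 = 9.7 m.

9.7 m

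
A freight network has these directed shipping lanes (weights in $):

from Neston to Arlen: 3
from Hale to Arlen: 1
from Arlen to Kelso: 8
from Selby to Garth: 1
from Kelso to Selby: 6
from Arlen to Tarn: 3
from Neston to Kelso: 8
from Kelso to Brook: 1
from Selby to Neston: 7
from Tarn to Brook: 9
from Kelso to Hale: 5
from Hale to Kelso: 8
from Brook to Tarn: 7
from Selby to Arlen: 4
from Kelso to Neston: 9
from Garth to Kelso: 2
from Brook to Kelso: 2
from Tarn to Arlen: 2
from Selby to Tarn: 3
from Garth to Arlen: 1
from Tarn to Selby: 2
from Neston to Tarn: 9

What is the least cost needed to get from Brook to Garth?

$9

Shortest distances from Brook:
Brook: 0
Kelso: 2  (via Brook)
Tarn: 7  (via Brook)
Hale: 7  (via Kelso)
Selby: 8  (via Kelso)
Arlen: 8  (via Hale)
Garth: 9  (via Selby)
Shortest route: Brook–Kelso–Selby–Garth = $9.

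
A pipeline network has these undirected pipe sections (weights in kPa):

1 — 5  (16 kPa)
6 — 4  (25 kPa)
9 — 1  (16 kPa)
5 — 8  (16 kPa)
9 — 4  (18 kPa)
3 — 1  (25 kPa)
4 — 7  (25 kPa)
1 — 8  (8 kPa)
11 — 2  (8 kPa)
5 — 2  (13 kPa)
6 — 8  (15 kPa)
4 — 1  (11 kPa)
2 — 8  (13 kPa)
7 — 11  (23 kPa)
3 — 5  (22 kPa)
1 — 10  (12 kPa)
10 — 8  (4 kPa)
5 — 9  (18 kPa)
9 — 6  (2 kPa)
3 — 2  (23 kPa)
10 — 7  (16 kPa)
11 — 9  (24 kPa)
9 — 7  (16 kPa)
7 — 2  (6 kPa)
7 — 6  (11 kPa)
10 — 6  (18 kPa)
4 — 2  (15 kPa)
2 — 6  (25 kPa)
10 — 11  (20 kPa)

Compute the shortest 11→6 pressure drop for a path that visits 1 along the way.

47 kPa

Shortest 11→1: 11–2–8–1 = 29
Shortest 1→6: 1–9–6 = 18
Total via 1: 29 + 18 = 47 kPa.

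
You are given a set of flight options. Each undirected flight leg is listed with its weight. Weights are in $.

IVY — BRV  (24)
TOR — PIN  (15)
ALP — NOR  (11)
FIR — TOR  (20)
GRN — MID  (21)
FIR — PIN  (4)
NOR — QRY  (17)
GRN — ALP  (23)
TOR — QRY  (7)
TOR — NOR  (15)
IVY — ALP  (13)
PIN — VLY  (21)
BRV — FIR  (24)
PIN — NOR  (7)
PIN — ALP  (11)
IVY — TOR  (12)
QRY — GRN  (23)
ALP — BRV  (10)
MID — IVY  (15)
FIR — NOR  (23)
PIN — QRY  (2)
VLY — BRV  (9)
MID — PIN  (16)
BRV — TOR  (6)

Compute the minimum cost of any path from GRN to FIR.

$29

Enumerating some paths:
GRN - QRY - PIN - FIR: 23+2+4 = 29
GRN - ALP - PIN - FIR: 23+11+4 = 38
GRN - MID - PIN - FIR: 21+16+4 = 41
The minimum is $29 via GRN - QRY - PIN - FIR.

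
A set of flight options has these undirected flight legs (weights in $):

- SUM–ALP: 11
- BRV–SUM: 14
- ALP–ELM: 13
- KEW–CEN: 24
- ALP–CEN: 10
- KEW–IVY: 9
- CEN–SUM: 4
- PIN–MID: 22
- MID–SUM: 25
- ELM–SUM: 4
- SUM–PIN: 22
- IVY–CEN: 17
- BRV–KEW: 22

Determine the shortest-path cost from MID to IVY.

Compare a few routes:
MID–SUM–CEN–IVY: 25+4+17 = 46
MID–PIN–SUM–CEN–IVY: 22+22+4+17 = 65
MID–SUM–CEN–KEW–IVY: 25+4+24+9 = 62
MID–SUM–ALP–CEN–IVY: 25+11+10+17 = 63
The minimum is $46 via MID–SUM–CEN–IVY.

$46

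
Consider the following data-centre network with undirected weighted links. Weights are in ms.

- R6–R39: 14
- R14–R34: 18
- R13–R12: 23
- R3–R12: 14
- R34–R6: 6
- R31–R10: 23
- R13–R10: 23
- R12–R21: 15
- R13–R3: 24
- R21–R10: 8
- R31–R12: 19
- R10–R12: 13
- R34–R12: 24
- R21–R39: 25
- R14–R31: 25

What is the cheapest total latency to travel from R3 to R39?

Settle nodes by increasing distance from R3:
R3: 0
R12: 14  (via R3)
R13: 24  (via R3)
R10: 27  (via R12)
R21: 29  (via R12)
R31: 33  (via R12)
R34: 38  (via R12)
R6: 44  (via R34)
R39: 54  (via R21)
Shortest route: R3 → R12 → R21 → R39 = 54 ms.

54 ms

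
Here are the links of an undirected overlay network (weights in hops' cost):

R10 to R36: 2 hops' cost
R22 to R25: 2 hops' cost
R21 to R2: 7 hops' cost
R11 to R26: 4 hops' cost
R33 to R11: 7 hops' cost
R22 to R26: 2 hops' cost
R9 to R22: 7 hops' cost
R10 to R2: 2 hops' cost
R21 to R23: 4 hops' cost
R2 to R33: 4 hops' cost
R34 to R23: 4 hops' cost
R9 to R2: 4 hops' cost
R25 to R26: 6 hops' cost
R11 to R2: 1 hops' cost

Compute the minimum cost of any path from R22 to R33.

11 hops' cost

Settle nodes by increasing distance from R22:
R22: 0
R26: 2  (via R22)
R25: 2  (via R22)
R11: 6  (via R26)
R2: 7  (via R11)
R9: 7  (via R22)
R10: 9  (via R2)
R36: 11  (via R10)
R33: 11  (via R2)
Shortest route: R22–R26–R11–R2–R33 = 11 hops' cost.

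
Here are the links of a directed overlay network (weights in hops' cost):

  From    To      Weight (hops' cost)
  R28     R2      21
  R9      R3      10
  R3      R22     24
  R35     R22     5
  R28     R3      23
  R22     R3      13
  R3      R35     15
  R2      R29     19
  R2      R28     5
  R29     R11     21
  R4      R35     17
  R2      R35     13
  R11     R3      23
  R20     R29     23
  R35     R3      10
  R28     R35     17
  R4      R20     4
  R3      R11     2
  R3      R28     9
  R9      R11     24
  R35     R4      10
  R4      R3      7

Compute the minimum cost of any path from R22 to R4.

38 hops' cost

Candidate routes:
R22 - R3 - R35 - R4: 13+15+10 = 38
R22 - R3 - R28 - R2 - R35 - R4: 13+9+21+13+10 = 66
R22 - R3 - R28 - R35 - R4: 13+9+17+10 = 49
Cheapest is R22 - R3 - R35 - R4 at 38 hops' cost.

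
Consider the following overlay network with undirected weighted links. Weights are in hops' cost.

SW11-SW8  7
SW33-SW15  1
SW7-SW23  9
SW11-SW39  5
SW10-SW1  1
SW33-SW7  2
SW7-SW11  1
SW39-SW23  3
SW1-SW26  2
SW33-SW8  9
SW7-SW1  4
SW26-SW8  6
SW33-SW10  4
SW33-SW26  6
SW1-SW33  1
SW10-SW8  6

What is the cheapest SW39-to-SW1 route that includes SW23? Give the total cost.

15 hops' cost

Shortest SW39→SW23: SW39 → SW23 = 3
Shortest SW23→SW1: SW23 → SW7 → SW33 → SW1 = 12
Total via SW23: 3 + 12 = 15 hops' cost.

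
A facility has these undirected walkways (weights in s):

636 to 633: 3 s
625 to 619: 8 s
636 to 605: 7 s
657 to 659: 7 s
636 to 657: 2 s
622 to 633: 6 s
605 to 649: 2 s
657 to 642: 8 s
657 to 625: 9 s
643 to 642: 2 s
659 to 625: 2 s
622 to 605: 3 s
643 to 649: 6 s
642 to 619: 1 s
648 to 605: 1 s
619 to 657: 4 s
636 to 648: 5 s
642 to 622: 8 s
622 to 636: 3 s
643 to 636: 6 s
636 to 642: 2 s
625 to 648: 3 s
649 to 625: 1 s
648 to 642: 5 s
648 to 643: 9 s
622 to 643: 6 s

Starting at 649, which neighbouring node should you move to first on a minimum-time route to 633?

605

Candidate routes:
649–605–622–633: 2+3+6 = 11
649–625–648–636–633: 1+3+5+3 = 12
649–605–636–633: 2+7+3 = 12
Cheapest is 649–605–622–633 at 11 s.
So from 649 the first move is to 605.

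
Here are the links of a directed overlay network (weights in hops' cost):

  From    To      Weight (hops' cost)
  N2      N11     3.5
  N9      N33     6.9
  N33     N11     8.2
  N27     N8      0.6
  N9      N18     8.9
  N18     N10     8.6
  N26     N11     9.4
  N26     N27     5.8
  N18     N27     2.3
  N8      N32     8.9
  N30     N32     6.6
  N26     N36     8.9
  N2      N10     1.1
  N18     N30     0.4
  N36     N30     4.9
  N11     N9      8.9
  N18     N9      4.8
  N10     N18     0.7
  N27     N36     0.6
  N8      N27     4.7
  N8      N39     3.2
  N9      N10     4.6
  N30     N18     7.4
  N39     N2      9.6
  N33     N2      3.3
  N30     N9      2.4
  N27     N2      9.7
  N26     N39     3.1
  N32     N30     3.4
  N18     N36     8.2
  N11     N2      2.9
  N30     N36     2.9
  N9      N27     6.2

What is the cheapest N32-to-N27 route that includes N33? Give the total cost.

Shortest N32→N33: N32 → N30 → N9 → N33 = 12.7
Shortest N33→N27: N33 → N2 → N10 → N18 → N27 = 7.4
Total via N33: 12.7 + 7.4 = 20.1 hops' cost.

20.1 hops' cost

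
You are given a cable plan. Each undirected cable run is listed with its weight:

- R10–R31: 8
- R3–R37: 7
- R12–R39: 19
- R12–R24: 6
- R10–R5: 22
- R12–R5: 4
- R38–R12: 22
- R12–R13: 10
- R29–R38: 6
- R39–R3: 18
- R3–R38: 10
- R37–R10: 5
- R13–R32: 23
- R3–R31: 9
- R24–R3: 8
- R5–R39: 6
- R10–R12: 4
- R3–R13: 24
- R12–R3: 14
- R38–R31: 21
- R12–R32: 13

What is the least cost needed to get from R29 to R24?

24

Candidate routes:
R29 → R38 → R12 → R24: 6+22+6 = 34
R29 → R38 → R3 → R24: 6+10+8 = 24
The minimum is 24 via R29 → R38 → R3 → R24.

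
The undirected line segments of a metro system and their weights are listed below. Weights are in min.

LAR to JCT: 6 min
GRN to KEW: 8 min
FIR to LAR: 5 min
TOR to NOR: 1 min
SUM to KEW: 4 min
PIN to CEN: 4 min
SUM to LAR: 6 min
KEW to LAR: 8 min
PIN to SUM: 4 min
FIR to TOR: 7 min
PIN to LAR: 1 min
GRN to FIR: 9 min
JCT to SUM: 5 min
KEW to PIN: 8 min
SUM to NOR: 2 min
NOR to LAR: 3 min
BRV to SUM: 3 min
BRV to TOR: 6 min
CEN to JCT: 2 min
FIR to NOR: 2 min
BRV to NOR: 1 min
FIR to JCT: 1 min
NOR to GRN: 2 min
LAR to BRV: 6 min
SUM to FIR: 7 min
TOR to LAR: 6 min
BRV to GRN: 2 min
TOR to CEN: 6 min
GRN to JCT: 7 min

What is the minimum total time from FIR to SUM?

Running Dijkstra from FIR:
FIR: 0
JCT: 1  (via FIR)
NOR: 2  (via FIR)
BRV: 3  (via NOR)
CEN: 3  (via JCT)
TOR: 3  (via NOR)
SUM: 4  (via NOR)
Shortest route: FIR–NOR–SUM = 4 min.

4 min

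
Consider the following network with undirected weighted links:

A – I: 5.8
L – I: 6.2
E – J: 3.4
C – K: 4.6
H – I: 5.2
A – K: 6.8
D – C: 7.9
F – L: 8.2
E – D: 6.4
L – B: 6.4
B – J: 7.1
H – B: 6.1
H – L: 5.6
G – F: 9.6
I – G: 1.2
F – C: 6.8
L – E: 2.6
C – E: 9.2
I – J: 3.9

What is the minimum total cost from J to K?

Running Dijkstra from J:
J: 0
E: 3.4  (via J)
I: 3.9  (via J)
G: 5.1  (via I)
L: 6  (via E)
B: 7.1  (via J)
H: 9.1  (via I)
A: 9.7  (via I)
D: 9.8  (via E)
C: 12.6  (via E)
F: 14.2  (via L)
K: 16.5  (via A)
Shortest route: J → I → A → K = 16.5.

16.5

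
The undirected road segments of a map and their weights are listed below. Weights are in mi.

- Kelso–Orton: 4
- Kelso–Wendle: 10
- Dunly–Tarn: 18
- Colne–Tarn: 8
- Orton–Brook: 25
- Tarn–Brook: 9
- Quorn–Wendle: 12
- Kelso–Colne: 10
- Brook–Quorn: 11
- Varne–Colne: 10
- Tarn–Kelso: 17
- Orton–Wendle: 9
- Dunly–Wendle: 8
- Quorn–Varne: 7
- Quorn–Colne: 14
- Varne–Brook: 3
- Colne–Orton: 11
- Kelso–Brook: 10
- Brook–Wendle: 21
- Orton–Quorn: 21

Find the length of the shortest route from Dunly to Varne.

Settle nodes by increasing distance from Dunly:
Dunly: 0
Wendle: 8  (via Dunly)
Orton: 17  (via Wendle)
Kelso: 18  (via Wendle)
Tarn: 18  (via Dunly)
Quorn: 20  (via Wendle)
Colne: 26  (via Tarn)
Brook: 27  (via Tarn)
Varne: 27  (via Quorn)
Shortest route: Dunly → Wendle → Quorn → Varne = 27 mi.

27 mi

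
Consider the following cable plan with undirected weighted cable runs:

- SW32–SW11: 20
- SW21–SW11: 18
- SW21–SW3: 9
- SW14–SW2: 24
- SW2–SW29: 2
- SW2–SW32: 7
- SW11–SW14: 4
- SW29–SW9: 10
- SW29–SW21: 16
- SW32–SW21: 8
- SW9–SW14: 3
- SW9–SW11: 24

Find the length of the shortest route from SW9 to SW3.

34

Shortest distances from SW9:
SW9: 0
SW14: 3  (via SW9)
SW11: 7  (via SW14)
SW29: 10  (via SW9)
SW2: 12  (via SW29)
SW32: 19  (via SW2)
SW21: 25  (via SW11)
SW3: 34  (via SW21)
Shortest route: SW9–SW14–SW11–SW21–SW3 = 34.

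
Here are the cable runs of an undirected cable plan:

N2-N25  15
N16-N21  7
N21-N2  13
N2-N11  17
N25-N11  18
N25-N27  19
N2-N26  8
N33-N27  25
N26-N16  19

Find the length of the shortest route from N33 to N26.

Enumerating some paths:
N33 - N27 - N25 - N11 - N2 - N21 - N16 - N26: 25+19+18+17+13+7+19 = 118
N33 - N27 - N25 - N2 - N21 - N16 - N26: 25+19+15+13+7+19 = 98
N33 - N27 - N25 - N11 - N2 - N26: 25+19+18+17+8 = 87
N33 - N27 - N25 - N2 - N26: 25+19+15+8 = 67
Cheapest is N33 - N27 - N25 - N2 - N26 at 67.

67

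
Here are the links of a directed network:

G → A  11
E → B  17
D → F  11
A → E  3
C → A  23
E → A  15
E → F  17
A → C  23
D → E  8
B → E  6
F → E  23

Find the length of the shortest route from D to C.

Settle nodes by increasing distance from D:
D: 0
E: 8  (via D)
F: 11  (via D)
A: 23  (via E)
B: 25  (via E)
C: 46  (via A)
Shortest route: D–E–A–C = 46.

46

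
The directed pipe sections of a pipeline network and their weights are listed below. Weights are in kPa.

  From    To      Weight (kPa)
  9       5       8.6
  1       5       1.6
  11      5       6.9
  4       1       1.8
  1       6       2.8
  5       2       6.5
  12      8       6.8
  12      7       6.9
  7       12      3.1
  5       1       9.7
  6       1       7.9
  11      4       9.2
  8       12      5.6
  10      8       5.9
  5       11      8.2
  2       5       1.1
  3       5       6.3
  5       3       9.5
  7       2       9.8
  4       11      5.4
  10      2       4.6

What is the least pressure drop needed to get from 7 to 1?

Candidate routes:
7 → 2 → 5 → 1: 9.8+1.1+9.7 = 20.6
7 → 2 → 5 → 11 → 4 → 1: 9.8+1.1+8.2+9.2+1.8 = 30.1
Cheapest is 7 → 2 → 5 → 1 at 20.6 kPa.

20.6 kPa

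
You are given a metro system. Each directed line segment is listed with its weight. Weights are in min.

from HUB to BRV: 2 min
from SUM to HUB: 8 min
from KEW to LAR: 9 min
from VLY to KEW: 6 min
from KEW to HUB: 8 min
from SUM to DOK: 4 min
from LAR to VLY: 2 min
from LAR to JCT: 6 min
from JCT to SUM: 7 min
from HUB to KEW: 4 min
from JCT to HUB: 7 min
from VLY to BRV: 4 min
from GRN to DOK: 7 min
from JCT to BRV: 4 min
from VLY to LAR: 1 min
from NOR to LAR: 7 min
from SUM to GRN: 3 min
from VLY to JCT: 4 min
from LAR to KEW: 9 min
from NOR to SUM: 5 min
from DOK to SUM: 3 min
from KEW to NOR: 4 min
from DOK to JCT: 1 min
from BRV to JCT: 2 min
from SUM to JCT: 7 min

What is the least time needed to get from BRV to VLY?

Enumerating some paths:
BRV → JCT → SUM → HUB → KEW → LAR → VLY: 2+7+8+4+9+2 = 32
BRV → JCT → HUB → KEW → NOR → LAR → VLY: 2+7+4+4+7+2 = 26
BRV → JCT → HUB → KEW → LAR → VLY: 2+7+4+9+2 = 24
The minimum is 24 min via BRV → JCT → HUB → KEW → LAR → VLY.

24 min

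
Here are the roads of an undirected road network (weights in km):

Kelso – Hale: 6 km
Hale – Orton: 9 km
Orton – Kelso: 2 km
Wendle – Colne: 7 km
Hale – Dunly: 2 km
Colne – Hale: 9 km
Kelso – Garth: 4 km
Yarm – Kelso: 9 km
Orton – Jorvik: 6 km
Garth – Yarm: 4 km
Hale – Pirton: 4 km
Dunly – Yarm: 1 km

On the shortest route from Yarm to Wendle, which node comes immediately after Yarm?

Enumerating some paths:
Yarm - Dunly - Hale - Colne - Wendle: 1+2+9+7 = 19
Yarm - Garth - Kelso - Hale - Colne - Wendle: 4+4+6+9+7 = 30
Yarm - Kelso - Hale - Colne - Wendle: 9+6+9+7 = 31
Cheapest is Yarm - Dunly - Hale - Colne - Wendle at 19 km.
So from Yarm the first move is to Dunly.

Dunly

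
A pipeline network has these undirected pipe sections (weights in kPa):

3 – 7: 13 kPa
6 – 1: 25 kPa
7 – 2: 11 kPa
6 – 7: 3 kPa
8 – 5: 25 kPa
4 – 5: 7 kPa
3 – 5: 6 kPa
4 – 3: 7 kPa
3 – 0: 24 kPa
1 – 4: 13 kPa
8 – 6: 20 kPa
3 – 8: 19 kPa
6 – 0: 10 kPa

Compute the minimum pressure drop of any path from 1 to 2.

39 kPa

Running Dijkstra from 1:
1: 0
4: 13  (via 1)
3: 20  (via 4)
5: 20  (via 4)
6: 25  (via 1)
7: 28  (via 6)
0: 35  (via 6)
2: 39  (via 7)
Shortest route: 1 → 6 → 7 → 2 = 39 kPa.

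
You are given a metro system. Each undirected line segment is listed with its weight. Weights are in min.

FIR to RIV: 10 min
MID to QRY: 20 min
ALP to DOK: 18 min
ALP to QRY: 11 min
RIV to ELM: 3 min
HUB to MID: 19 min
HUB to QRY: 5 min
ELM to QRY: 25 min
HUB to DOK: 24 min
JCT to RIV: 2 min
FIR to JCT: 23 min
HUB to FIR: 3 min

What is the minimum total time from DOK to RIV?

37 min

Shortest distances from DOK:
DOK: 0
ALP: 18  (via DOK)
HUB: 24  (via DOK)
FIR: 27  (via HUB)
QRY: 29  (via ALP)
RIV: 37  (via FIR)
Shortest route: DOK–HUB–FIR–RIV = 37 min.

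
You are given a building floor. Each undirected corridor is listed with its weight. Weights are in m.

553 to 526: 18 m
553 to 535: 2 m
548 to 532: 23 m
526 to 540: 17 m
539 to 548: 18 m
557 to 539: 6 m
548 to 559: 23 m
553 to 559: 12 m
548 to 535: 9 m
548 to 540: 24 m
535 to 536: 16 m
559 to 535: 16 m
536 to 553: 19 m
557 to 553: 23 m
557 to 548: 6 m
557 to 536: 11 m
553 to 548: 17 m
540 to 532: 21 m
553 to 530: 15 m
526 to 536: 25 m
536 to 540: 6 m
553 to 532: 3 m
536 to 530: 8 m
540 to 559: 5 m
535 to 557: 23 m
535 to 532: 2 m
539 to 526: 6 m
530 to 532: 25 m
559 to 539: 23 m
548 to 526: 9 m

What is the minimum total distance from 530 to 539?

25 m

Candidate routes:
530–536–540–526–539: 8+6+17+6 = 37
530–553–535–548–557–539: 15+2+9+6+6 = 38
530–536–557–539: 8+11+6 = 25
The minimum is 25 m via 530–536–557–539.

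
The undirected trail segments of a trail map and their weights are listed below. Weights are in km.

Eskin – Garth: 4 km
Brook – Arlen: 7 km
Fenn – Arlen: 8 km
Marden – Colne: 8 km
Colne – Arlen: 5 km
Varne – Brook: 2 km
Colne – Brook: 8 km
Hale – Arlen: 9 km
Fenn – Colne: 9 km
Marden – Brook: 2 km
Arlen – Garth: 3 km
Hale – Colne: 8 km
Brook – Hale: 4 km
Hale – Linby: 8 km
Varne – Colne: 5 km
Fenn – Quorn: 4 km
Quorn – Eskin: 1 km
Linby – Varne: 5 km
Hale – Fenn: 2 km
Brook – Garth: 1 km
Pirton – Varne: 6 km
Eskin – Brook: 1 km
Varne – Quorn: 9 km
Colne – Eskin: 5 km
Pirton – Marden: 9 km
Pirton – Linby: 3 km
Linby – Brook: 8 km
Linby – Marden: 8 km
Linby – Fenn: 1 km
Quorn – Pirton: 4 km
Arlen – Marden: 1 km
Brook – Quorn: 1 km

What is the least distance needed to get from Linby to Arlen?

9 km

Enumerating some paths:
Linby–Varne–Brook–Marden–Arlen: 5+2+2+1 = 10
Linby–Fenn–Arlen: 1+8 = 9
The minimum is 9 km via Linby–Fenn–Arlen.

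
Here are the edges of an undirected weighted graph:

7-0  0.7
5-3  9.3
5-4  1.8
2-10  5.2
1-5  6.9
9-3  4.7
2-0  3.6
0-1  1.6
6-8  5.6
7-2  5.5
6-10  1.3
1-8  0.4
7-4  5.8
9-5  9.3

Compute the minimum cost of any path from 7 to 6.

Candidate routes:
7–0–1–8–6: 0.7+1.6+0.4+5.6 = 8.3
7–0–2–10–6: 0.7+3.6+5.2+1.3 = 10.8
Cheapest is 7–0–1–8–6 at 8.3.

8.3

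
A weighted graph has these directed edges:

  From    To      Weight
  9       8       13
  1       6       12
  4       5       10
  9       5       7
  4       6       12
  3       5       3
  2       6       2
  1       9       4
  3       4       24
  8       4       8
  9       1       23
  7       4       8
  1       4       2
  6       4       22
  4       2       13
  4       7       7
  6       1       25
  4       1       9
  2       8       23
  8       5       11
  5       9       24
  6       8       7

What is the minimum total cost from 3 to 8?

Compare a few routes:
3 → 4 → 2 → 6 → 8: 24+13+2+7 = 46
3 → 4 → 6 → 8: 24+12+7 = 43
3 → 5 → 9 → 8: 3+24+13 = 40
Cheapest is 3 → 5 → 9 → 8 at 40.

40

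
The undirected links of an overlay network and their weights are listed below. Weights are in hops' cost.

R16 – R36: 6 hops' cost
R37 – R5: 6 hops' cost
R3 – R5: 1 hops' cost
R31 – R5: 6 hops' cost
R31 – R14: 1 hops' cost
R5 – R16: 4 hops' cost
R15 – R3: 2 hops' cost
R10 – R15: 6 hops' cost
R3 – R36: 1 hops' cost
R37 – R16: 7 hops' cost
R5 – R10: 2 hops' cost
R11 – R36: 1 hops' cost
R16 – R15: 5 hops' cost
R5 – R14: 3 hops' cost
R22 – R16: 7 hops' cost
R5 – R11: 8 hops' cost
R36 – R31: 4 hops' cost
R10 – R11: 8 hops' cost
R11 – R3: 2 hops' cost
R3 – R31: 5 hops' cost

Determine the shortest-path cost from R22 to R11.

Candidate routes:
R22 → R16 → R5 → R3 → R11: 7+4+1+2 = 14
R22 → R16 → R36 → R3 → R11: 7+6+1+2 = 16
R22 → R16 → R15 → R3 → R11: 7+5+2+2 = 16
The minimum is 14 hops' cost via R22 → R16 → R5 → R3 → R11.

14 hops' cost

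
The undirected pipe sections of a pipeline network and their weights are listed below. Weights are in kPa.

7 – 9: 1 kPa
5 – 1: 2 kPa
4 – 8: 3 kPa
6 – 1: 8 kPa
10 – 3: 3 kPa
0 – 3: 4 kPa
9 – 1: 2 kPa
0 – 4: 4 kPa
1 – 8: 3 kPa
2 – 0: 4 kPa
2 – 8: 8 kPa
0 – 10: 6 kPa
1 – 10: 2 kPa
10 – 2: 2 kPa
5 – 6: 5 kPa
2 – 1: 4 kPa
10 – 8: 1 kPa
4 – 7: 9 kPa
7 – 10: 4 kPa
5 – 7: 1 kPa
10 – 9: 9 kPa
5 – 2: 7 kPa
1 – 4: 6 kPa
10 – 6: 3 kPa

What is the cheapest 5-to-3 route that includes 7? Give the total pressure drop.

8 kPa

Best 5 to 7: 5 → 7 costing 1
Best 7 to 3: 7 → 10 → 3 costing 7
Total via 7: 1 + 7 = 8 kPa.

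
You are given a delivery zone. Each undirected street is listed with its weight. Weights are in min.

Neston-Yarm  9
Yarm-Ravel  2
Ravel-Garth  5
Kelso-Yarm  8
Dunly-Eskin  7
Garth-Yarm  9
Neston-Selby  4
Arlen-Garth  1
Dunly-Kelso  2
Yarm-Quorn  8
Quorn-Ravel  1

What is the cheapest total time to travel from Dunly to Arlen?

18 min

Shortest distances from Dunly:
Dunly: 0
Kelso: 2  (via Dunly)
Eskin: 7  (via Dunly)
Yarm: 10  (via Kelso)
Ravel: 12  (via Yarm)
Quorn: 13  (via Ravel)
Garth: 17  (via Ravel)
Arlen: 18  (via Garth)
Shortest route: Dunly → Kelso → Yarm → Ravel → Garth → Arlen = 18 min.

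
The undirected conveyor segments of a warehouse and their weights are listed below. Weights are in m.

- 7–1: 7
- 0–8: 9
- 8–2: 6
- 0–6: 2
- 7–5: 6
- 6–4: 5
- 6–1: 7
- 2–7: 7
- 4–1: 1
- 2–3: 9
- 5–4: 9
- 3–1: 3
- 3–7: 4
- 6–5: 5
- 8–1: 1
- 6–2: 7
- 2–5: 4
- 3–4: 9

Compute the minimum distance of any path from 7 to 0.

13 m

Candidate routes:
7–5–6–0: 6+5+2 = 13
7–1–4–6–0: 7+1+5+2 = 15
Cheapest is 7–5–6–0 at 13 m.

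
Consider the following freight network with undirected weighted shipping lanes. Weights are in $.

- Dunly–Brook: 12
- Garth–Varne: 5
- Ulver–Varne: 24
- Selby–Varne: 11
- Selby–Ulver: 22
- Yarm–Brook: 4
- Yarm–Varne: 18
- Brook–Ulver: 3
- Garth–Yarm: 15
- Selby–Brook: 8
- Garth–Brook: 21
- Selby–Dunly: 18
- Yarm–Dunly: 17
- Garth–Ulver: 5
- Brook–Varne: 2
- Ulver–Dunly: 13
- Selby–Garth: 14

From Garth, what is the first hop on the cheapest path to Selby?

Candidate routes:
Garth–Varne–Brook–Selby: 5+2+8 = 15
Garth–Selby: 14 = 14
The minimum is $14 via Garth–Selby.
So from Garth the first move is to Selby.

Selby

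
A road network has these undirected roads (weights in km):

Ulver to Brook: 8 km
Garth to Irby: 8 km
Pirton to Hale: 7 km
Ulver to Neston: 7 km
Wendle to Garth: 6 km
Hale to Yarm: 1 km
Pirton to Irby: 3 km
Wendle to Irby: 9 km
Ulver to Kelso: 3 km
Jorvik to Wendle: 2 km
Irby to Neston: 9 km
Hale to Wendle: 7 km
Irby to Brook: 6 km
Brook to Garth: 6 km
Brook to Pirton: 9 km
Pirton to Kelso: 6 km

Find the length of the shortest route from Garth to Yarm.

14 km

Running Dijkstra from Garth:
Garth: 0
Wendle: 6  (via Garth)
Brook: 6  (via Garth)
Jorvik: 8  (via Wendle)
Irby: 8  (via Garth)
Pirton: 11  (via Irby)
Hale: 13  (via Wendle)
Yarm: 14  (via Hale)
Shortest route: Garth–Wendle–Hale–Yarm = 14 km.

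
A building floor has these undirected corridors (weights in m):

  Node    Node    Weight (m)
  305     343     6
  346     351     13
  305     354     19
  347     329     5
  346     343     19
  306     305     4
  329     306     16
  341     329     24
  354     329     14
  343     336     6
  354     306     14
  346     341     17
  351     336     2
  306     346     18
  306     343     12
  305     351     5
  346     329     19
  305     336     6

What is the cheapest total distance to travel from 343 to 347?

Enumerating some paths:
343 - 305 - 306 - 329 - 347: 6+4+16+5 = 31
343 - 336 - 351 - 305 - 306 - 329 - 347: 6+2+5+4+16+5 = 38
343 - 306 - 329 - 347: 12+16+5 = 33
343 - 336 - 305 - 306 - 329 - 347: 6+6+4+16+5 = 37
The minimum is 31 m via 343 - 305 - 306 - 329 - 347.

31 m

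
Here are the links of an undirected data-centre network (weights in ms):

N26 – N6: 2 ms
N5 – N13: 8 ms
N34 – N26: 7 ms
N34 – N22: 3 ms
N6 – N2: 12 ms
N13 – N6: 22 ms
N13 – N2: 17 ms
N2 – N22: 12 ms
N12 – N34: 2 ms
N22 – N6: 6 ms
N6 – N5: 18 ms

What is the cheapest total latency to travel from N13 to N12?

33 ms

Compare a few routes:
N13 - N2 - N22 - N34 - N12: 17+12+3+2 = 34
N13 - N6 - N26 - N34 - N12: 22+2+7+2 = 33
Cheapest is N13 - N6 - N26 - N34 - N12 at 33 ms.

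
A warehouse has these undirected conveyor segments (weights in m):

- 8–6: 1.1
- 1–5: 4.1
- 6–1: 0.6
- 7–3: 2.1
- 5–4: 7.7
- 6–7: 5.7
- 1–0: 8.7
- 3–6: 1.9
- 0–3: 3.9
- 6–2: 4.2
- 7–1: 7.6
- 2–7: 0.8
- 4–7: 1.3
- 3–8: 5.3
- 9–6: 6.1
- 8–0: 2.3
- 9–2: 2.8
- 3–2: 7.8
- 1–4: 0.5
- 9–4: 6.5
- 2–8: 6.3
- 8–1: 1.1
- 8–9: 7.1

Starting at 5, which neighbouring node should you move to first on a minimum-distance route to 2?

Compare a few routes:
5 → 1 → 4 → 7 → 2: 4.1+0.5+1.3+0.8 = 6.7
5 → 1 → 6 → 2: 4.1+0.6+4.2 = 8.9
The minimum is 6.7 m via 5 → 1 → 4 → 7 → 2.
So from 5 the first move is to 1.

1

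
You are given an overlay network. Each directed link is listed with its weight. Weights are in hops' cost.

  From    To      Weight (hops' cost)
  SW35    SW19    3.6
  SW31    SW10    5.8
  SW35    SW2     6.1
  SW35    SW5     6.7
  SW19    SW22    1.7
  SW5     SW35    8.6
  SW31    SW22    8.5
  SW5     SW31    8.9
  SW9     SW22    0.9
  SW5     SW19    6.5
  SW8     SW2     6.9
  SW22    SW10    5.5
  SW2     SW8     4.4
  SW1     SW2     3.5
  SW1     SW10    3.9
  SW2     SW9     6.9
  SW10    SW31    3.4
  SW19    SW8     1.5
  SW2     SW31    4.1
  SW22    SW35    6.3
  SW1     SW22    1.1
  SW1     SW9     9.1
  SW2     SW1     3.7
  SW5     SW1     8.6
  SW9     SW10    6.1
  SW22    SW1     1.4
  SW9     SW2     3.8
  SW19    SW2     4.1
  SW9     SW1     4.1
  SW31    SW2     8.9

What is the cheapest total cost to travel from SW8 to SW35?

18 hops' cost

Compare a few routes:
SW8 - SW2 - SW9 - SW22 - SW35: 6.9+6.9+0.9+6.3 = 21
SW8 - SW2 - SW9 - SW1 - SW22 - SW35: 6.9+6.9+4.1+1.1+6.3 = 25.3
SW8 - SW2 - SW1 - SW22 - SW35: 6.9+3.7+1.1+6.3 = 18
The minimum is 18 hops' cost via SW8 - SW2 - SW1 - SW22 - SW35.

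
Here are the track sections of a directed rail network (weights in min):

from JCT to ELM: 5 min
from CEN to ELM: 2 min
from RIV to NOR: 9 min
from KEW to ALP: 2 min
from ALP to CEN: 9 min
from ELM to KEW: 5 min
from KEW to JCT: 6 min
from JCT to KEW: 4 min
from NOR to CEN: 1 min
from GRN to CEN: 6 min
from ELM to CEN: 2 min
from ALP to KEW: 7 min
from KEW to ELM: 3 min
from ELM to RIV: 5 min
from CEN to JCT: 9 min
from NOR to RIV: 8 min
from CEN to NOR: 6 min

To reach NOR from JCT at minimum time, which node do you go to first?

Candidate routes:
JCT–KEW–ELM–CEN–NOR: 4+3+2+6 = 15
JCT–ELM–RIV–NOR: 5+5+9 = 19
JCT–ELM–CEN–NOR: 5+2+6 = 13
Cheapest is JCT–ELM–CEN–NOR at 13 min.
So from JCT the first move is to ELM.

ELM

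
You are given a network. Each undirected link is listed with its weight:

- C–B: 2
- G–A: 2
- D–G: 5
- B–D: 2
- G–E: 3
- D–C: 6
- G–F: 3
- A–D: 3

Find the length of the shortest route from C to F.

Compare a few routes:
C → B → D → G → F: 2+2+5+3 = 12
C → D → A → G → F: 6+3+2+3 = 14
The minimum is 12 via C → B → D → G → F.

12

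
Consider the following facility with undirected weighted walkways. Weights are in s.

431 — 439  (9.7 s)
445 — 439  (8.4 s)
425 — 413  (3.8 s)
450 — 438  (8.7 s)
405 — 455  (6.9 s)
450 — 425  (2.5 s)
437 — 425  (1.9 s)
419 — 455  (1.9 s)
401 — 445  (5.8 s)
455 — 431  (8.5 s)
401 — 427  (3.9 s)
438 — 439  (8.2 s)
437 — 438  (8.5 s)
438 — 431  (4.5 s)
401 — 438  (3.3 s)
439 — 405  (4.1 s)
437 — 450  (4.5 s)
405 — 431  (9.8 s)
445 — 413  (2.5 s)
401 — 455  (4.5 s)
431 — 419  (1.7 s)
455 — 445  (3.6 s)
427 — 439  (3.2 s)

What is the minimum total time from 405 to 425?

Settle nodes by increasing distance from 405:
405: 0
439: 4.1  (via 405)
455: 6.9  (via 405)
427: 7.3  (via 439)
419: 8.8  (via 455)
431: 9.8  (via 405)
445: 10.5  (via 455)
401: 11.2  (via 427)
438: 12.3  (via 439)
413: 13  (via 445)
425: 16.8  (via 413)
Shortest route: 405 → 455 → 445 → 413 → 425 = 16.8 s.

16.8 s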